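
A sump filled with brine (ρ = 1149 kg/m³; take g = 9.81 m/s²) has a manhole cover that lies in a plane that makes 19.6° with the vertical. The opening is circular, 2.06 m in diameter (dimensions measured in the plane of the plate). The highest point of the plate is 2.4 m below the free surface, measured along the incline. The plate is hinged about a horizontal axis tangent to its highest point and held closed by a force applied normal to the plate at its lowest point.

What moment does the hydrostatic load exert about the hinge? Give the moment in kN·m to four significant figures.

M ≈ 134.4 kN·m

γ = ρg = 1149 × 9.81 / 1000 = 11.27169 kN/m³.
The plate makes 19.6° with the vertical, i.e. θ = 90° − 19.6° = 70.4° to the horizontal. Measuring y along the incline from the free-surface line, vertical depth h = y·sinθ with sinθ = 0.942057.
The centroid is at the centre, 1.03 m below the top of the plate, so y_c = 2.4 + 1.03 = 3.43 m and h_c = 3.43 × 0.942057 = 3.23126 m.
A = π(1.03)² = 3.33292 m².
Resultant F = γ·h_c·A = 11.27169 × 3.23126 × 3.33292 = 121.391 kN.
I_c = πr⁴/4 = π × 1.03⁴/4 = 0.883973 m⁴.
Centre of pressure: y_p = y_c + I_c/(y_c·A) = 3.43 + 0.883973/(3.43 × 3.33292) = 3.43 + 0.077325 = 3.50733 m along the plane.
The resultant acts 1.03 + 0.077325 = 1.10733 m (along the plate) below the hinge at the top edge, so the moment about the hinge is M = F × 1.10733 = 121.391 × 1.10733 = 134.42 kN·m.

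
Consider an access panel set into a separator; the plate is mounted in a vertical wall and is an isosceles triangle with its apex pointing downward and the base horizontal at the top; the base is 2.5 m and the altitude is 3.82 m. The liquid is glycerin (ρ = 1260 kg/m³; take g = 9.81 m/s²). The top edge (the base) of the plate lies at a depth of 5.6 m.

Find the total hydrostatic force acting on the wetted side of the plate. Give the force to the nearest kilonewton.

γ = ρg = 1260 × 9.81 / 1000 = 12.3606 kN/m³.
With the apex down, the centroid sits h/3 = 3.82/3 = 1.27333 m below the base (the top edge), so the centroid depth is h_c = 5.6 + 1.27333 = 6.87333 m.
A = ½ × 2.5 × 3.82 = 4.775 m².
Resultant F = γ·h_c·A = 12.3606 × 6.87333 × 4.775 = 405.677 kN.

F ≈ 406 kN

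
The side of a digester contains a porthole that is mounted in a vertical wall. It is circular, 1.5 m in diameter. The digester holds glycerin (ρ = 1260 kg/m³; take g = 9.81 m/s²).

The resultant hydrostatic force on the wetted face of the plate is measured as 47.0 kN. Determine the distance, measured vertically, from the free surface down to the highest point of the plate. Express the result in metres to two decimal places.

γ = ρg = 1260 × 9.81 / 1000 = 12.3606 kN/m³.
A = π(0.75)² = 1.76715 m².
From F = γ·h_c·A, the centroid depth is h_c = 47.0/(12.3606 × 1.76715) = 2.15172 m.
The centroid is at the centre, 0.75 m below the top of the plate, so the highest point sits at h_top = 2.15172 − 0.75 = 1.40172 m below the surface.

d_top ≈ 1.40 m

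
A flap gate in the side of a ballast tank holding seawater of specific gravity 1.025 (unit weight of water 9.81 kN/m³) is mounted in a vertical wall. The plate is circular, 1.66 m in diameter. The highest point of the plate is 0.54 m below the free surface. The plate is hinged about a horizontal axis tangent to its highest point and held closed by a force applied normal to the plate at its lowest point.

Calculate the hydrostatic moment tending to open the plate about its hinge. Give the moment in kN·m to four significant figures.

M ≈ 28.49 kN·m

γ = 1.025 × 9.81 = 10.05525 kN/m³.
The centroid is at the centre, 0.83 m below the top of the plate, so the centroid depth is h_c = 0.54 + 0.83 = 1.37 m.
A = π(0.83)² = 2.16424 m².
Resultant F = γ·h_c·A = 10.05525 × 1.37 × 2.16424 = 29.8139 kN.
I_c = πr⁴/4 = π × 0.83⁴/4 = 0.372737 m⁴.
Centre of pressure: y_p = y_c + I_c/(y_c·A) = 1.37 + 0.372737/(1.37 × 2.16424) = 1.37 + 0.125712 = 1.49571 m along the plane.
The resultant acts 0.83 + 0.125712 = 0.955712 m (along the plate) below the hinge at the top edge, so the moment about the hinge is M = F × 0.955712 = 29.8139 × 0.955712 = 28.4935 kN·m.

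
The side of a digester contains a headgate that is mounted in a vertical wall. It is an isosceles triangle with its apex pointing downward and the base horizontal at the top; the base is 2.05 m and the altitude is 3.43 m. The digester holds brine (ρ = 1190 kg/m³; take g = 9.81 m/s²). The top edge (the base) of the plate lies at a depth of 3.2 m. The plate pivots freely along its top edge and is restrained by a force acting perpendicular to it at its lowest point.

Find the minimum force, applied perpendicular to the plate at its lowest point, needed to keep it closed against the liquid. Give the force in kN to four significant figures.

γ = ρg = 1190 × 9.81 / 1000 = 11.6739 kN/m³.
With the apex down, the centroid sits h/3 = 3.43/3 = 1.14333 m below the base (the top edge), so the centroid depth is h_c = 3.2 + 1.14333 = 4.34333 m.
A = ½ × 2.05 × 3.43 = 3.51575 m².
Resultant F = γ·h_c·A = 11.6739 × 4.34333 × 3.51575 = 178.261 kN.
I_c = b·h³/36 = 2.05 × 3.43³/36 = 2.29791 m⁴.
Centre of pressure: y_p = y_c + I_c/(y_c·A) = 4.34333 + 2.29791/(4.34333 × 3.51575) = 4.34333 + 0.150485 = 4.49381 m along the plane.
The resultant acts 1.14333 + 0.150485 = 1.29381 m (along the plate) below the hinge at the top edge, so the moment about the hinge is M = F × 1.29381 = 178.261 × 1.29381 = 230.636 kN·m.
A normal force at the bottom, 3.43 m from the hinge, must supply this moment: P = 230.636/3.43 = 67.2408 kN.

P ≈ 67.24 kN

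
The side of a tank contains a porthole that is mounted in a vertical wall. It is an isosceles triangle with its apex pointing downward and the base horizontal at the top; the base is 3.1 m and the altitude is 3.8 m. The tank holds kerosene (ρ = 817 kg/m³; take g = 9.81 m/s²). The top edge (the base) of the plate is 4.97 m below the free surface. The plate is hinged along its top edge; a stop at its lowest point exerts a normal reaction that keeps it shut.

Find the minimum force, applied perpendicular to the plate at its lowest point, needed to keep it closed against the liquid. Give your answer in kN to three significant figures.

γ = ρg = 817 × 9.81 / 1000 = 8.01477 kN/m³.
With the apex down, the centroid sits h/3 = 3.8/3 = 1.26667 m below the base (the top edge), so the centroid depth is h_c = 4.97 + 1.26667 = 6.23667 m.
A = ½ × 3.1 × 3.8 = 5.89 m².
Resultant F = γ·h_c·A = 8.01477 × 6.23667 × 5.89 = 294.414 kN.
I_c = b·h³/36 = 3.1 × 3.8³/36 = 4.72509 m⁴.
Centre of pressure: y_p = y_c + I_c/(y_c·A) = 6.23667 + 4.72509/(6.23667 × 5.89) = 6.23667 + 0.12863 = 6.3653 m along the plane.
The resultant acts 1.26667 + 0.12863 = 1.3953 m (along the plate) below the hinge at the top edge, so the moment about the hinge is M = F × 1.3953 = 294.414 × 1.3953 = 410.796 kN·m.
A normal force at the bottom, 3.8 m from the hinge, must supply this moment: P = 410.796/3.8 = 108.104 kN.

P ≈ 108 kN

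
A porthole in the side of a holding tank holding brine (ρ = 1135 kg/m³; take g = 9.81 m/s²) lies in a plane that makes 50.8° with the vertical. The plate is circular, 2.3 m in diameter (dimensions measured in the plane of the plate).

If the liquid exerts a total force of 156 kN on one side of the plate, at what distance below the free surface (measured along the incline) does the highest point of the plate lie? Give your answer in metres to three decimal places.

y_top ≈ 4.186 m

γ = ρg = 1135 × 9.81 / 1000 = 11.13435 kN/m³.
A = π(1.15)² = 4.15476 m².
From F = γ·h_c·A, the centroid depth is h_c = 156/(11.13435 × 4.15476) = 3.3722 m.
The plate makes 50.8° with the vertical, i.e. θ = 90° − 50.8° = 39.2° to the horizontal. Measuring y along the incline from the free-surface line, vertical depth h = y·sinθ with sinθ = 0.632029.
Along the incline, y_c = h_c/sinθ = 3.3722/0.632029 = 5.33551 m.
The centroid is at the centre, 1.15 m below the top of the plate, so the highest point sits at y_top = 5.33551 − 1.15 = 4.18551 m along the incline.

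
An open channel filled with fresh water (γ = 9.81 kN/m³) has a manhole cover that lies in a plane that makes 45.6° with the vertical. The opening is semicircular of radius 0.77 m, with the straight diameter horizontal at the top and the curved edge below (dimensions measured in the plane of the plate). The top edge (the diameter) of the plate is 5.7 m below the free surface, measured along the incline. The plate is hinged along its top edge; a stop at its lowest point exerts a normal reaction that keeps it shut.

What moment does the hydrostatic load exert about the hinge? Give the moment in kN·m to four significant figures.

γ = 9.81 kN/m³.
The plate makes 45.6° with the vertical, i.e. θ = 90° − 45.6° = 44.4° to the horizontal. Measuring y along the incline from the free-surface line, vertical depth h = y·sinθ with sinθ = 0.699663.
The centroid of a semicircle lies 4r/(3π) = 0.326798 m from the diameter, here below the top edge, so y_c = 5.7 + 0.326798 = 6.0268 m and h_c = 6.0268 × 0.699663 = 4.21673 m.
A = πr²/2 = π × 0.77²/2 = 0.931325 m².
Resultant F = γ·h_c·A = 9.81 × 4.21673 × 0.931325 = 38.5253 kN.
I_c = (π/8 − 8/(9π))·r⁴ = 0.109757 × 0.77⁴ = 0.0385829 m⁴.
Centre of pressure: y_p = y_c + I_c/(y_c·A) = 6.0268 + 0.0385829/(6.0268 × 0.931325) = 6.0268 + 0.00687396 = 6.03367 m along the plane.
The resultant acts 0.326798 + 0.00687396 = 0.333672 m (along the plate) below the hinge at the top edge, so the moment about the hinge is M = F × 0.333672 = 38.5253 × 0.333672 = 12.8548 kN·m.

M ≈ 12.85 kN·m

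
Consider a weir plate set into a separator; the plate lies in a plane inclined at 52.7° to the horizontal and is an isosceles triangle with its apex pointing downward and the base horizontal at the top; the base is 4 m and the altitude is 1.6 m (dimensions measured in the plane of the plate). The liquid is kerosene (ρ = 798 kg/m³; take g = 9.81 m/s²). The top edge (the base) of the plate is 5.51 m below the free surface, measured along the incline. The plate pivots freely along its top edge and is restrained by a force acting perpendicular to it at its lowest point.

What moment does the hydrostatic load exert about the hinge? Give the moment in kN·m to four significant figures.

γ = ρg = 798 × 9.81 / 1000 = 7.82838 kN/m³.
Let θ = 52.7° be the plate's angle to the horizontal; measure y along the incline from where the plane meets the free surface. Vertical depth h = y·sinθ with sinθ = 0.795473.
With the apex down, the centroid sits h/3 = 1.6/3 = 0.533333 m below the base (the top edge), so y_c = 5.51 + 0.533333 = 6.04333 m and h_c = 6.04333 × 0.795473 = 4.80731 m.
A = ½ × 4 × 1.6 = 3.2 m².
Resultant F = γ·h_c·A = 7.82838 × 4.80731 × 3.2 = 120.427 kN.
I_c = b·h³/36 = 4 × 1.6³/36 = 0.455111 m⁴.
Centre of pressure: y_p = y_c + I_c/(y_c·A) = 6.04333 + 0.455111/(6.04333 × 3.2) = 6.04333 + 0.0235337 = 6.06686 m along the plane.
The resultant acts 0.533333 + 0.0235337 = 0.556867 m (along the plate) below the hinge at the top edge, so the moment about the hinge is M = F × 0.556867 = 120.427 × 0.556867 = 67.0618 kN·m.

M ≈ 67.06 kN·m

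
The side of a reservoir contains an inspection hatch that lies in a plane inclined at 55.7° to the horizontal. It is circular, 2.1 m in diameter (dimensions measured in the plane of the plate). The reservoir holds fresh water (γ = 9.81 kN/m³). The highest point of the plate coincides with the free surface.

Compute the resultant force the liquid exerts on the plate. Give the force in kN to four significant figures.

F ≈ 29.47 kN

γ = 9.81 kN/m³.
Let θ = 55.7° be the plate's angle to the horizontal; measure y along the incline from where the plane meets the free surface. Vertical depth h = y·sinθ with sinθ = 0.826098.
The centroid is at the centre, 1.05 m below the top of the plate, so y_c = 1.05 m and h_c = 1.05 × 0.826098 = 0.867403 m.
A = π(1.05)² = 3.46361 m².
Resultant F = γ·h_c·A = 9.81 × 0.867403 × 3.46361 = 29.4726 kN.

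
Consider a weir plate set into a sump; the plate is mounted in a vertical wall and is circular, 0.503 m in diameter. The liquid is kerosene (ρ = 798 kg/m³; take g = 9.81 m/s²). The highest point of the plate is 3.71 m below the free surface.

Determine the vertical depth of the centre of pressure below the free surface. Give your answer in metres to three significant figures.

γ = ρg = 798 × 9.81 / 1000 = 7.82838 kN/m³.
The centroid is at the centre, 0.2515 m below the top of the plate, so the centroid depth is h_c = 3.71 + 0.2515 = 3.9615 m.
A = π(0.2515)² = 0.198713 m².
Resultant F = γ·h_c·A = 7.82838 × 3.9615 × 0.198713 = 6.16251 kN.
I_c = πr⁴/4 = π × 0.2515⁴/4 = 0.00314226 m⁴.
Centre of pressure: y_p = y_c + I_c/(y_c·A) = 3.9615 + 0.00314226/(3.9615 × 0.198713) = 3.9615 + 0.00399168 = 3.96549 m along the plane.

h_p = 3.97 m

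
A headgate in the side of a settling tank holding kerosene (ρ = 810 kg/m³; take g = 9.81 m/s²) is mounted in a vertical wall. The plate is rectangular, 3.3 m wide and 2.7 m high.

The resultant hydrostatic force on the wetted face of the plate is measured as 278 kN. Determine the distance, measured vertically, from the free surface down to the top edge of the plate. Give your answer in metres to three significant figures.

d_top ≈ 2.58 m

γ = ρg = 810 × 9.81 / 1000 = 7.9461 kN/m³.
A = 3.3 × 2.7 = 8.91 m².
From F = γ·h_c·A, the centroid depth is h_c = 278/(7.9461 × 8.91) = 3.92657 m.
The centroid lies 2.7/2 = 1.35 m below the top edge, so the top edge sits at h_top = 3.92657 − 1.35 = 2.57657 m below the surface.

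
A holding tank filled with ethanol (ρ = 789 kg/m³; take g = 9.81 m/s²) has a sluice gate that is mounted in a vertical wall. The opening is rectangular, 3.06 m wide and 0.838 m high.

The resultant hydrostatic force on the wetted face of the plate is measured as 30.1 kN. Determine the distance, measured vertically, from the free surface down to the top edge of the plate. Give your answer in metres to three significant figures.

d_top ≈ 1.10 m

γ = ρg = 789 × 9.81 / 1000 = 7.74009 kN/m³.
A = 3.06 × 0.838 = 2.56428 m².
From F = γ·h_c·A, the centroid depth is h_c = 30.1/(7.74009 × 2.56428) = 1.51654 m.
The centroid lies 0.838/2 = 0.419 m below the top edge, so the top edge sits at h_top = 1.51654 − 0.419 = 1.09754 m below the surface.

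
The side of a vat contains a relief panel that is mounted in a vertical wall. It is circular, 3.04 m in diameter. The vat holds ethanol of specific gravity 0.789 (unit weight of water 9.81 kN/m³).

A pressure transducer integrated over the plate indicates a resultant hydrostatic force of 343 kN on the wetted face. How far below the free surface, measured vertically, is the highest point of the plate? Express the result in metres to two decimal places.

γ = 0.789 × 9.81 = 7.74009 kN/m³.
A = π(1.52)² = 7.25834 m².
From F = γ·h_c·A, the centroid depth is h_c = 343/(7.74009 × 7.25834) = 6.10535 m.
The centroid is at the centre, 1.52 m below the top of the plate, so the highest point sits at h_top = 6.10535 − 1.52 = 4.58535 m below the surface.

d_top ≈ 4.59 m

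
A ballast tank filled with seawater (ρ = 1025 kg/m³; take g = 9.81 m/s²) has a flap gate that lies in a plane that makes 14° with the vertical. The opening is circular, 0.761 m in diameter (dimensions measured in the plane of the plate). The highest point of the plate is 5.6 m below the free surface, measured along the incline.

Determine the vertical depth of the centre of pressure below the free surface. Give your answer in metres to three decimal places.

γ = ρg = 1025 × 9.81 / 1000 = 10.05525 kN/m³.
The plate makes 14° with the vertical, i.e. θ = 90° − 14° = 76° to the horizontal. Measuring y along the incline from the free-surface line, vertical depth h = y·sinθ with sinθ = 0.970296.
The centroid is at the centre, 0.3805 m below the top of the plate, so y_c = 5.6 + 0.3805 = 5.9805 m and h_c = 5.9805 × 0.970296 = 5.80286 m.
A = π(0.3805)² = 0.454841 m².
Resultant F = γ·h_c·A = 10.05525 × 5.80286 × 0.454841 = 26.5396 kN.
I_c = πr⁴/4 = π × 0.3805⁴/4 = 0.016463 m⁴.
Centre of pressure: y_p = y_c + I_c/(y_c·A) = 5.9805 + 0.016463/(5.9805 × 0.454841) = 5.9805 + 0.00605218 = 5.98655 m along the plane.
Vertically, h_p = y_p·sinθ = 5.98655 × 0.970296 = 5.80873 m.

h_p = 5.809 m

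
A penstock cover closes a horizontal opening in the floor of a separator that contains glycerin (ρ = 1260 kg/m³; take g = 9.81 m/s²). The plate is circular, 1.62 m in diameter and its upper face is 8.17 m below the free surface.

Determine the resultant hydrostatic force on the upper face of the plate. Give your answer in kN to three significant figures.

γ = ρg = 1260 × 9.81 / 1000 = 12.3606 kN/m³.
The plate is horizontal, so pressure is uniform at p = γ·h = 12.3606 × 8.17 = 100.986 kN/m².
A = π(0.81)² = 2.0612 m².
F = p·A = 100.986 × 2.0612 = 208.152 kN.

F ≈ 208 kN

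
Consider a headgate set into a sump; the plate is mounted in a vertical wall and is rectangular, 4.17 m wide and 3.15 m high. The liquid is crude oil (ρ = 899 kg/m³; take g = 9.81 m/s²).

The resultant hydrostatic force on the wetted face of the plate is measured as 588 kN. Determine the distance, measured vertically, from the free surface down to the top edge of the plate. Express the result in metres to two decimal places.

γ = ρg = 899 × 9.81 / 1000 = 8.81919 kN/m³.
A = 4.17 × 3.15 = 13.1355 m².
From F = γ·h_c·A, the centroid depth is h_c = 588/(8.81919 × 13.1355) = 5.07577 m.
The centroid lies 3.15/2 = 1.575 m below the top edge, so the top edge sits at h_top = 5.07577 − 1.575 = 3.50077 m below the surface.

d_top ≈ 3.50 m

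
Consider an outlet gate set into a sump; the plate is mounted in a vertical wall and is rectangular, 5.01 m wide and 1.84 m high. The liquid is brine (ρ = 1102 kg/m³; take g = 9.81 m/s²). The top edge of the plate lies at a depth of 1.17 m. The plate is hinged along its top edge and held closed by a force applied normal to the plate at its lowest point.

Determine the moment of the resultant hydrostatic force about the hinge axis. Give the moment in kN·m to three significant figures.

M ≈ 220 kN·m

γ = ρg = 1102 × 9.81 / 1000 = 10.81062 kN/m³.
The centroid lies 1.84/2 = 0.92 m below the top edge, so the centroid depth is h_c = 1.17 + 0.92 = 2.09 m.
A = 5.01 × 1.84 = 9.2184 m².
Resultant F = γ·h_c·A = 10.81062 × 2.09 × 9.2184 = 208.282 kN.
I_c = b·h³/12 = 5.01 × 1.84³/12 = 2.60082 m⁴.
Centre of pressure: y_p = y_c + I_c/(y_c·A) = 2.09 + 2.60082/(2.09 × 9.2184) = 2.09 + 0.134992 = 2.22499 m along the plane.
The resultant acts 0.92 + 0.134992 = 1.05499 m (along the plate) below the hinge at the top edge, so the moment about the hinge is M = F × 1.05499 = 208.282 × 1.05499 = 219.735 kN·m.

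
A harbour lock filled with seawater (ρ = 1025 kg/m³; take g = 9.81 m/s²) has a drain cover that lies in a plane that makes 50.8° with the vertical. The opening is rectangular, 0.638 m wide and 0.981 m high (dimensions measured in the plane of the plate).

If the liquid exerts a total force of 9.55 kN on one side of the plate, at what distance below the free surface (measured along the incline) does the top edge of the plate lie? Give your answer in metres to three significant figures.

y_top ≈ 1.91 m

γ = ρg = 1025 × 9.81 / 1000 = 10.05525 kN/m³.
A = 0.638 × 0.981 = 0.625878 m².
From F = γ·h_c·A, the centroid depth is h_c = 9.55/(10.05525 × 0.625878) = 1.51747 m.
The plate makes 50.8° with the vertical, i.e. θ = 90° − 50.8° = 39.2° to the horizontal. Measuring y along the incline from the free-surface line, vertical depth h = y·sinθ with sinθ = 0.632029.
Along the incline, y_c = h_c/sinθ = 1.51747/0.632029 = 2.40095 m.
The centroid lies 0.981/2 = 0.4905 m below the top edge, so the top edge sits at y_top = 2.40095 − 0.4905 = 1.91045 m along the incline.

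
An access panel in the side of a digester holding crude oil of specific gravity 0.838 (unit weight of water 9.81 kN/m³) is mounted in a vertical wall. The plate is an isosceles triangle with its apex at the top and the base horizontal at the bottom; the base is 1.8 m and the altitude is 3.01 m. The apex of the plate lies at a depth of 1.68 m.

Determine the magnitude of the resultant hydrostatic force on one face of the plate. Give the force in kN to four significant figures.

γ = 0.838 × 9.81 = 8.22078 kN/m³.
With the apex up, the centroid sits 2h/3 = 2 × 3.01/3 = 2.00667 m below the apex, so the centroid depth is h_c = 1.68 + 2.00667 = 3.68667 m.
A = ½ × 1.8 × 3.01 = 2.709 m².
Resultant F = γ·h_c·A = 8.22078 × 3.68667 × 2.709 = 82.1025 kN.

F ≈ 82.10 kN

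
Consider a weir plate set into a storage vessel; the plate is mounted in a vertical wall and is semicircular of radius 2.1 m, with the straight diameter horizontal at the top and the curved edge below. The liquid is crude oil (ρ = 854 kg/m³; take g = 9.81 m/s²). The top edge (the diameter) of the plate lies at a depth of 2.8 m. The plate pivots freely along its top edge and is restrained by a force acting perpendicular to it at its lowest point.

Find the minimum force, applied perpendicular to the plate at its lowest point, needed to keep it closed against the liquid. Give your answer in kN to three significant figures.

γ = ρg = 854 × 9.81 / 1000 = 8.37774 kN/m³.
The centroid of a semicircle lies 4r/(3π) = 0.891268 m from the diameter, here below the top edge, so the centroid depth is h_c = 2.8 + 0.891268 = 3.69127 m.
A = πr²/2 = π × 2.1²/2 = 6.92721 m².
Resultant F = γ·h_c·A = 8.37774 × 3.69127 × 6.92721 = 214.221 kN.
I_c = (π/8 − 8/(9π))·r⁴ = 0.109757 × 2.1⁴ = 2.13457 m⁴.
Centre of pressure: y_p = y_c + I_c/(y_c·A) = 3.69127 + 2.13457/(3.69127 × 6.92721) = 3.69127 + 0.0834788 = 3.77475 m along the plane.
The resultant acts 0.891268 + 0.0834788 = 0.974747 m (along the plate) below the hinge at the top edge, so the moment about the hinge is M = F × 0.974747 = 214.221 × 0.974747 = 208.811 kN·m.
A normal force at the bottom, 2.1 m from the hinge, must supply this moment: P = 208.811/2.1 = 99.4338 kN.

P ≈ 99.4 kN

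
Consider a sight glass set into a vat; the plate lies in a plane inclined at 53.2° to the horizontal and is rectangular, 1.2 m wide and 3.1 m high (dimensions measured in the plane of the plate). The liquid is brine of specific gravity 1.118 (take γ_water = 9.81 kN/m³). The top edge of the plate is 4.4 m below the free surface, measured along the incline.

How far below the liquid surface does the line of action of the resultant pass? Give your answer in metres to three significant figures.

h_p = 4.87 m

γ = 1.118 × 9.81 = 10.96758 kN/m³.
Let θ = 53.2° be the plate's angle to the horizontal; measure y along the incline from where the plane meets the free surface. Vertical depth h = y·sinθ with sinθ = 0.800731.
The centroid lies 3.1/2 = 1.55 m below the top edge, so y_c = 4.4 + 1.55 = 5.95 m and h_c = 5.95 × 0.800731 = 4.76435 m.
A = 1.2 × 3.1 = 3.72 m².
Resultant F = γ·h_c·A = 10.96758 × 4.76435 × 3.72 = 194.383 kN.
I_c = b·h³/12 = 1.2 × 3.1³/12 = 2.9791 m⁴.
Centre of pressure: y_p = y_c + I_c/(y_c·A) = 5.95 + 2.9791/(5.95 × 3.72) = 5.95 + 0.134594 = 6.08459 m along the plane.
Vertically, h_p = y_p·sinθ = 6.08459 × 0.800731 = 4.87212 m.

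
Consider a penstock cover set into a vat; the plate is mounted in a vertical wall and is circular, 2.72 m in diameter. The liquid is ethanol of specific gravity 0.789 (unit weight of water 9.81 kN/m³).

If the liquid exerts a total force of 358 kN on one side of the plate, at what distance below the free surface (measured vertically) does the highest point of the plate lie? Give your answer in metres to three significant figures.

d_top ≈ 6.60 m

γ = 0.789 × 9.81 = 7.74009 kN/m³.
A = π(1.36)² = 5.81069 m².
From F = γ·h_c·A, the centroid depth is h_c = 358/(7.74009 × 5.81069) = 7.95993 m.
The centroid is at the centre, 1.36 m below the top of the plate, so the highest point sits at h_top = 7.95993 − 1.36 = 6.59993 m below the surface.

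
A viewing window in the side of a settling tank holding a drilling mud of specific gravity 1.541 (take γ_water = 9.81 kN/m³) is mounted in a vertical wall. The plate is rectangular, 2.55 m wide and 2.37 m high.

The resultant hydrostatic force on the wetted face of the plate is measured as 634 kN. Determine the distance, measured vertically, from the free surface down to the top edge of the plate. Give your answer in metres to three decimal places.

d_top ≈ 5.755 m

γ = 1.541 × 9.81 = 15.11721 kN/m³.
A = 2.55 × 2.37 = 6.0435 m².
From F = γ·h_c·A, the centroid depth is h_c = 634/(15.11721 × 6.0435) = 6.93951 m.
The centroid lies 2.37/2 = 1.185 m below the top edge, so the top edge sits at h_top = 6.93951 − 1.185 = 5.75451 m below the surface.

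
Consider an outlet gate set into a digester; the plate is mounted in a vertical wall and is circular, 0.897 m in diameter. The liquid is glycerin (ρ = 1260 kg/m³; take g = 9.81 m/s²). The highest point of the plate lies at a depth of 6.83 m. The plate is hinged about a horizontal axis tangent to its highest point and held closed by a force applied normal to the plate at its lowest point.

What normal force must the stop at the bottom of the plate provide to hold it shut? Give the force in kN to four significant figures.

P ≈ 28.86 kN

γ = ρg = 1260 × 9.81 / 1000 = 12.3606 kN/m³.
The centroid is at the centre, 0.4485 m below the top of the plate, so the centroid depth is h_c = 6.83 + 0.4485 = 7.2785 m.
A = π(0.4485)² = 0.631938 m².
Resultant F = γ·h_c·A = 12.3606 × 7.2785 × 0.631938 = 56.8533 kN.
I_c = πr⁴/4 = π × 0.4485⁴/4 = 0.031779 m⁴.
Centre of pressure: y_p = y_c + I_c/(y_c·A) = 7.2785 + 0.031779/(7.2785 × 0.631938) = 7.2785 + 0.00690914 = 7.28541 m along the plane.
The resultant acts 0.4485 + 0.00690914 = 0.455409 m (along the plate) below the hinge at the top edge, so the moment about the hinge is M = F × 0.455409 = 56.8533 × 0.455409 = 25.8915 kN·m.
A normal force at the bottom, 0.897 m from the hinge, must supply this moment: P = 25.8915/0.897 = 28.8645 kN.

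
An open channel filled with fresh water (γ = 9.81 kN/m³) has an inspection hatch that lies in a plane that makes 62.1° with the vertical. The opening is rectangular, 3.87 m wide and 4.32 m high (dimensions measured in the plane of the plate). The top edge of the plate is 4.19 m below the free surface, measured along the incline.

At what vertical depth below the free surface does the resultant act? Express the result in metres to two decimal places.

h_p = 3.09 m

γ = 9.81 kN/m³.
The plate makes 62.1° with the vertical, i.e. θ = 90° − 62.1° = 27.9° to the horizontal. Measuring y along the incline from the free-surface line, vertical depth h = y·sinθ with sinθ = 0.467930.
The centroid lies 4.32/2 = 2.16 m below the top edge, so y_c = 4.19 + 2.16 = 6.35 m and h_c = 6.35 × 0.467930 = 2.97136 m.
A = 3.87 × 4.32 = 16.7184 m².
Resultant F = γ·h_c·A = 9.81 × 2.97136 × 16.7184 = 487.325 kN.
I_c = b·h³/12 = 3.87 × 4.32³/12 = 26.0005 m⁴.
Centre of pressure: y_p = y_c + I_c/(y_c·A) = 6.35 + 26.0005/(6.35 × 16.7184) = 6.35 + 0.244914 = 6.59491 m along the plane.
Vertically, h_p = y_p·sinθ = 6.59491 × 0.467930 = 3.08596 m.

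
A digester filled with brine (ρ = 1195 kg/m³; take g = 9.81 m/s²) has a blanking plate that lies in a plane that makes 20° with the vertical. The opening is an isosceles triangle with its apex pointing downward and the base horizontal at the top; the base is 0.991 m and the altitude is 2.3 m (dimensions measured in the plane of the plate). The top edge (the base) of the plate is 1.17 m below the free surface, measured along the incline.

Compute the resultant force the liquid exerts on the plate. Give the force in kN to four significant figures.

γ = ρg = 1195 × 9.81 / 1000 = 11.72295 kN/m³.
The plate makes 20° with the vertical, i.e. θ = 90° − 20° = 70° to the horizontal. Measuring y along the incline from the free-surface line, vertical depth h = y·sinθ with sinθ = 0.939693.
With the apex down, the centroid sits h/3 = 2.3/3 = 0.766667 m below the base (the top edge), so y_c = 1.17 + 0.766667 = 1.93667 m and h_c = 1.93667 × 0.939693 = 1.81988 m.
A = ½ × 0.991 × 2.3 = 1.13965 m².
Resultant F = γ·h_c·A = 11.72295 × 1.81988 × 1.13965 = 24.3137 kN.

F ≈ 24.31 kN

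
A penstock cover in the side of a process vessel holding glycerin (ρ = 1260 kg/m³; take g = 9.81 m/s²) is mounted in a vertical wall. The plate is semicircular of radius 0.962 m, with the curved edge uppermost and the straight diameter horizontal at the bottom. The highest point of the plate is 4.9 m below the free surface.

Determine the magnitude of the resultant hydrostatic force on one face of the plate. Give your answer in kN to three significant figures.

F ≈ 98.0 kN

γ = ρg = 1260 × 9.81 / 1000 = 12.3606 kN/m³.
The centroid lies 4r/(3π) = 0.408285 m above the diameter, so r − 4r/(3π) = 0.962 − 0.408285 = 0.553715 m below the topmost point, so the centroid depth is h_c = 4.9 + 0.553715 = 5.45372 m.
A = πr²/2 = π × 0.962²/2 = 1.45368 m².
Resultant F = γ·h_c·A = 12.3606 × 5.45372 × 1.45368 = 97.9944 kN.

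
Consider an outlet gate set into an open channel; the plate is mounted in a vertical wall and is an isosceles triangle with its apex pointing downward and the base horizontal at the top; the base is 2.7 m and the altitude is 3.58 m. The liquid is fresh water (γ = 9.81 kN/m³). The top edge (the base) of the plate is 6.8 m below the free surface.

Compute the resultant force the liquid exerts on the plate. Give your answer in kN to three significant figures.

F ≈ 379 kN

γ = 9.81 kN/m³.
With the apex down, the centroid sits h/3 = 3.58/3 = 1.19333 m below the base (the top edge), so the centroid depth is h_c = 6.8 + 1.19333 = 7.99333 m.
A = ½ × 2.7 × 3.58 = 4.833 m².
Resultant F = γ·h_c·A = 9.81 × 7.99333 × 4.833 = 378.978 kN.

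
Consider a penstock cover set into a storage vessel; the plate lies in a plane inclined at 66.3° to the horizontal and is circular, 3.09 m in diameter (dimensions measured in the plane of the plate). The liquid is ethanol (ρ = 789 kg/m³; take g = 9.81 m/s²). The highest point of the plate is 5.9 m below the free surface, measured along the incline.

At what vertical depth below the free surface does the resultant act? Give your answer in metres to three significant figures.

h_p = 6.89 m

γ = ρg = 789 × 9.81 / 1000 = 7.74009 kN/m³.
Let θ = 66.3° be the plate's angle to the horizontal; measure y along the incline from where the plane meets the free surface. Vertical depth h = y·sinθ with sinθ = 0.915663.
The centroid is at the centre, 1.545 m below the top of the plate, so y_c = 5.9 + 1.545 = 7.445 m and h_c = 7.445 × 0.915663 = 6.81711 m.
A = π(1.545)² = 7.49906 m².
Resultant F = γ·h_c·A = 7.74009 × 6.81711 × 7.49906 = 395.688 kN.
I_c = πr⁴/4 = π × 1.545⁴/4 = 4.47511 m⁴.
Centre of pressure: y_p = y_c + I_c/(y_c·A) = 7.445 + 4.47511/(7.445 × 7.49906) = 7.445 + 0.0801553 = 7.52516 m along the plane.
Vertically, h_p = y_p·sinθ = 7.52516 × 0.915663 = 6.89051 m.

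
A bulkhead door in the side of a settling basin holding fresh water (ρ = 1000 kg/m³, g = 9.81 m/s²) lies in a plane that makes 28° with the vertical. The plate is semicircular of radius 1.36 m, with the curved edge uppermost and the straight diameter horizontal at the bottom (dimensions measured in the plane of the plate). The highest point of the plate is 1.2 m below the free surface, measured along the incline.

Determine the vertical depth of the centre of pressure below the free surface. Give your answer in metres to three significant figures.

h_p = 1.81 m

γ = ρg = 1000 × 9.81 = 9810 N/m³ = 9.81 kN/m³.
The plate makes 28° with the vertical, i.e. θ = 90° − 28° = 62° to the horizontal. Measuring y along the incline from the free-surface line, vertical depth h = y·sinθ with sinθ = 0.882948.
The centroid lies 4r/(3π) = 0.577202 m above the diameter, so r − 4r/(3π) = 1.36 − 0.577202 = 0.782798 m below the topmost point, so y_c = 1.2 + 0.782798 = 1.9828 m and h_c = 1.9828 × 0.882948 = 1.75071 m.
A = πr²/2 = π × 1.36²/2 = 2.90534 m².
Resultant F = γ·h_c·A = 9.81 × 1.75071 × 2.90534 = 49.8977 kN.
I_c = (π/8 − 8/(9π))·r⁴ = 0.109757 × 1.36⁴ = 0.375481 m⁴.
Centre of pressure: y_p = y_c + I_c/(y_c·A) = 1.9828 + 0.375481/(1.9828 × 2.90534) = 1.9828 + 0.0651797 = 2.04798 m along the plane.
Vertically, h_p = y_p·sinθ = 2.04798 × 0.882948 = 1.80826 m.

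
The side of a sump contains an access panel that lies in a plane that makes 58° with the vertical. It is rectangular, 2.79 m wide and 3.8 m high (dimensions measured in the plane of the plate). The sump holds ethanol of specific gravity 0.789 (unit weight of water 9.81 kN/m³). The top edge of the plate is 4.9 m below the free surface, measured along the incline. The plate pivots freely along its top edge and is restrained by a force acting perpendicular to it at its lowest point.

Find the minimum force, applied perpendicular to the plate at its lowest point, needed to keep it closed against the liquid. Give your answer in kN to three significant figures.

γ = 0.789 × 9.81 = 7.74009 kN/m³.
The plate makes 58° with the vertical, i.e. θ = 90° − 58° = 32° to the horizontal. Measuring y along the incline from the free-surface line, vertical depth h = y·sinθ with sinθ = 0.529919.
The centroid lies 3.8/2 = 1.9 m below the top edge, so y_c = 4.9 + 1.9 = 6.8 m and h_c = 6.8 × 0.529919 = 3.60345 m.
A = 2.79 × 3.8 = 10.602 m².
Resultant F = γ·h_c·A = 7.74009 × 3.60345 × 10.602 = 295.701 kN.
I_c = b·h³/12 = 2.79 × 3.8³/12 = 12.7577 m⁴.
Centre of pressure: y_p = y_c + I_c/(y_c·A) = 6.8 + 12.7577/(6.8 × 10.602) = 6.8 + 0.17696 = 6.97696 m along the plane.
The resultant acts 1.9 + 0.17696 = 2.07696 m (along the plate) below the hinge at the top edge, so the moment about the hinge is M = F × 2.07696 = 295.701 × 2.07696 = 614.159 kN·m.
A normal force at the bottom, 3.8 m from the hinge, must supply this moment: P = 614.159/3.8 = 161.621 kN.

P ≈ 162 kN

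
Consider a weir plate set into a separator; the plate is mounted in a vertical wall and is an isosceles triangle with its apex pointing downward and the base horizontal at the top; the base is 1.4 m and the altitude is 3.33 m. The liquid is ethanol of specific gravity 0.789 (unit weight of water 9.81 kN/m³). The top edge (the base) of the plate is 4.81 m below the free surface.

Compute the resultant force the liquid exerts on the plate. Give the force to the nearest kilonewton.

F ≈ 107 kN

γ = 0.789 × 9.81 = 7.74009 kN/m³.
With the apex down, the centroid sits h/3 = 3.33/3 = 1.11 m below the base (the top edge), so the centroid depth is h_c = 4.81 + 1.11 = 5.92 m.
A = ½ × 1.4 × 3.33 = 2.331 m².
Resultant F = γ·h_c·A = 7.74009 × 5.92 × 2.331 = 106.81 kN.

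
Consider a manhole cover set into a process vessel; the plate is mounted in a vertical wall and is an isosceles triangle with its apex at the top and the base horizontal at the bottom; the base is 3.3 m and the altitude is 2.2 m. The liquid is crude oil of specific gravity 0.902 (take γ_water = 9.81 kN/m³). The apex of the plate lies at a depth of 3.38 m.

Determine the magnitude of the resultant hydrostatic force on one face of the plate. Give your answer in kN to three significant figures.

F ≈ 156 kN

γ = 0.902 × 9.81 = 8.84862 kN/m³.
With the apex up, the centroid sits 2h/3 = 2 × 2.2/3 = 1.46667 m below the apex, so the centroid depth is h_c = 3.38 + 1.46667 = 4.84667 m.
A = ½ × 3.3 × 2.2 = 3.63 m².
Resultant F = γ·h_c·A = 8.84862 × 4.84667 × 3.63 = 155.677 kN.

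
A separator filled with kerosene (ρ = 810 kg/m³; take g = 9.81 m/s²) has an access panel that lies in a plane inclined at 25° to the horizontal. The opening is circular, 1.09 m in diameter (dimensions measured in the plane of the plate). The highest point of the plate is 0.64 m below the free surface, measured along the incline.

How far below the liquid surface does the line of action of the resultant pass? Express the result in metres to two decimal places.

h_p = 0.53 m

γ = ρg = 810 × 9.81 / 1000 = 7.9461 kN/m³.
Let θ = 25° be the plate's angle to the horizontal; measure y along the incline from where the plane meets the free surface. Vertical depth h = y·sinθ with sinθ = 0.422618.
The centroid is at the centre, 0.545 m below the top of the plate, so y_c = 0.64 + 0.545 = 1.185 m and h_c = 1.185 × 0.422618 = 0.500802 m.
A = π(0.545)² = 0.933132 m².
Resultant F = γ·h_c·A = 7.9461 × 0.500802 × 0.933132 = 3.71333 kN.
I_c = πr⁴/4 = π × 0.545⁴/4 = 0.0692909 m⁴.
Centre of pressure: y_p = y_c + I_c/(y_c·A) = 1.185 + 0.0692909/(1.185 × 0.933132) = 1.185 + 0.0626635 = 1.24766 m along the plane.
Vertically, h_p = y_p·sinθ = 1.24766 × 0.422618 = 0.527284 m.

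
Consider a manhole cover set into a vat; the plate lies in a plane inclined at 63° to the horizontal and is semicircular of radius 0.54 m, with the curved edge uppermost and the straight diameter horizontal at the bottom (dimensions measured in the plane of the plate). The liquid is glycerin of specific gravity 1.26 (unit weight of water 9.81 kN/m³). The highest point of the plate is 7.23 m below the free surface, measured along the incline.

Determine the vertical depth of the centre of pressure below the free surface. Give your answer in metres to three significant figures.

γ = 1.26 × 9.81 = 12.3606 kN/m³.
Let θ = 63° be the plate's angle to the horizontal; measure y along the incline from where the plane meets the free surface. Vertical depth h = y·sinθ with sinθ = 0.891007.
The centroid lies 4r/(3π) = 0.229183 m above the diameter, so r − 4r/(3π) = 0.54 − 0.229183 = 0.310817 m below the topmost point, so y_c = 7.23 + 0.310817 = 7.54082 m and h_c = 7.54082 × 0.891007 = 6.71892 m.
A = πr²/2 = π × 0.54²/2 = 0.458044 m².
Resultant F = γ·h_c·A = 12.3606 × 6.71892 × 0.458044 = 38.0405 kN.
I_c = (π/8 − 8/(9π))·r⁴ = 0.109757 × 0.54⁴ = 0.0093327 m⁴.
Centre of pressure: y_p = y_c + I_c/(y_c·A) = 7.54082 + 0.0093327/(7.54082 × 0.458044) = 7.54082 + 0.00270198 = 7.54352 m along the plane.
Vertically, h_p = y_p·sinθ = 7.54352 × 0.891007 = 6.72133 m.

h_p = 6.72 m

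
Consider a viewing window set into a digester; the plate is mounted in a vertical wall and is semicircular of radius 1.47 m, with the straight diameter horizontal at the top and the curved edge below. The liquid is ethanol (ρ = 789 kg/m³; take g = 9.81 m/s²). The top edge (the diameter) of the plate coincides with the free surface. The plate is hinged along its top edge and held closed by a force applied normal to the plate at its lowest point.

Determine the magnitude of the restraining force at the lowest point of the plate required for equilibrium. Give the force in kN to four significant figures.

P ≈ 9.655 kN

γ = ρg = 789 × 9.81 / 1000 = 7.74009 kN/m³.
The centroid of a semicircle lies 4r/(3π) = 0.623887 m from the diameter, here below the top edge, so the centroid depth is h_c = 0.623887 m.
A = πr²/2 = π × 1.47²/2 = 3.39433 m².
Resultant F = γ·h_c·A = 7.74009 × 0.623887 × 3.39433 = 16.391 kN.
I_c = (π/8 − 8/(9π))·r⁴ = 0.109757 × 1.47⁴ = 0.512509 m⁴.
Centre of pressure: y_p = y_c + I_c/(y_c·A) = 0.623887 + 0.512509/(0.623887 × 3.39433) = 0.623887 + 0.242015 = 0.865902 m along the plane.
The resultant acts 0.623887 + 0.242015 = 0.865902 m (along the plate) below the hinge at the top edge, so the moment about the hinge is M = F × 0.865902 = 16.391 × 0.865902 = 14.193 kN·m.
A normal force at the bottom, 1.47 m from the hinge, must supply this moment: P = 14.193/1.47 = 9.6551 kN.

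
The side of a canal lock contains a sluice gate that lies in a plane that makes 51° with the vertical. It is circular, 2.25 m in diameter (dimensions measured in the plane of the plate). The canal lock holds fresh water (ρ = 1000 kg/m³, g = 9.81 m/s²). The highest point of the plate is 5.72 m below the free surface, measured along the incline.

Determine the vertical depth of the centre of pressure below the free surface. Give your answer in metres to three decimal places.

γ = ρg = 1000 × 9.81 = 9810 N/m³ = 9.81 kN/m³.
The plate makes 51° with the vertical, i.e. θ = 90° − 51° = 39° to the horizontal. Measuring y along the incline from the free-surface line, vertical depth h = y·sinθ with sinθ = 0.629320.
The centroid is at the centre, 1.125 m below the top of the plate, so y_c = 5.72 + 1.125 = 6.845 m and h_c = 6.845 × 0.629320 = 4.3077 m.
A = π(1.125)² = 3.97608 m².
Resultant F = γ·h_c·A = 9.81 × 4.3077 × 3.97608 = 168.023 kN.
I_c = πr⁴/4 = π × 1.125⁴/4 = 1.25806 m⁴.
Centre of pressure: y_p = y_c + I_c/(y_c·A) = 6.845 + 1.25806/(6.845 × 3.97608) = 6.845 + 0.0462246 = 6.89122 m along the plane.
Vertically, h_p = y_p·sinθ = 6.89122 × 0.629320 = 4.33678 m.

h_p = 4.337 m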